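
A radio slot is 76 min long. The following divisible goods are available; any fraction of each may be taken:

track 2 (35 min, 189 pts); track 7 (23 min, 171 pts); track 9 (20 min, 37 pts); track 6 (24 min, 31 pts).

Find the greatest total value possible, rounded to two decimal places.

393.30

Take in order of value per unit:
- track 7 (171/23 per unit): all 23 → value 171, running total 171.00
- track 2 (189/35 per unit): all 35 → value 189, running total 360.00
- track 9 (37/20 per unit): 18 of 20 → value 18×37/20 = 33.3000, running total 393.30
Total 393.30.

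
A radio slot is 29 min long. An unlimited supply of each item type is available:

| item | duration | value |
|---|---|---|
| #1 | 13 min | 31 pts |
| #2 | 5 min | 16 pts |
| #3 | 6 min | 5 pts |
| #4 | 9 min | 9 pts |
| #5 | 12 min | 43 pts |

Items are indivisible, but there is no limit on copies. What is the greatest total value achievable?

Best value-per-unit is #5 at 43/12; filling with it alone gives 2×43 = 86.
Optimal mix: 1×#2 + 2×#5 → duration 29, value 102.

102 pts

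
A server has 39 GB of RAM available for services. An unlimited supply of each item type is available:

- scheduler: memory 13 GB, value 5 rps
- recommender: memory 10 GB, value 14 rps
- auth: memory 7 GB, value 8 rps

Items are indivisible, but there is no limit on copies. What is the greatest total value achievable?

Best value-per-unit is recommender at 14/10; filling with it alone gives 3×14 = 42.
Optimal mix: 3×recommender + 1×auth → memory 37, value 50.

50 rps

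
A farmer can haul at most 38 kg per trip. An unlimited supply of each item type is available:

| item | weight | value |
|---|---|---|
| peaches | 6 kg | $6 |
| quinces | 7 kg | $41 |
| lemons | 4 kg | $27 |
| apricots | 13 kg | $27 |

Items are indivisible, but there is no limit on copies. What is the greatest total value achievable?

Best value-per-unit is lemons at 27/4; filling with it alone gives 9×27 = 243.
Optimal mix: 2×quinces + 6×lemons → weight 38, value 244.

$244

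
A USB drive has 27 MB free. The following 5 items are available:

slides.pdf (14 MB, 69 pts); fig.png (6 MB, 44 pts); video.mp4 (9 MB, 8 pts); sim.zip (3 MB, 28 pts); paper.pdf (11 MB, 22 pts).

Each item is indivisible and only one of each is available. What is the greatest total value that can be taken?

This is a 0/1 knapsack; check combinations near the capacity.
- slides.pdf+fig.png+sim.zip: size 14+6+3=23, value 69+44+28=141
- slides.pdf+fig.png: size 14+6=20, value 69+44=113
- slides.pdf+video.mp4+sim.zip: size 14+9+3=26, value 69+8+28=105
- slides.pdf+sim.zip: size 14+3=17, value 69+28=97
- fig.png+sim.zip+paper.pdf: size 6+3+11=20, value 44+28+22=94
Best: 141 pts.

141 pts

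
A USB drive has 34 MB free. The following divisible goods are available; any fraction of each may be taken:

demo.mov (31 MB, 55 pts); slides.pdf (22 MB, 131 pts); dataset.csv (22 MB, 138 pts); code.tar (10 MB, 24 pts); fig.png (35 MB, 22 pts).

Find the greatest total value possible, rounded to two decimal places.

Take in order of value per unit:
- dataset.csv (138/22 per unit): all 22 → value 138, running total 138.00
- slides.pdf (131/22 per unit): 12 of 22 → value 12×131/22 = 71.4545, running total 209.45
Total 209.45.

209.45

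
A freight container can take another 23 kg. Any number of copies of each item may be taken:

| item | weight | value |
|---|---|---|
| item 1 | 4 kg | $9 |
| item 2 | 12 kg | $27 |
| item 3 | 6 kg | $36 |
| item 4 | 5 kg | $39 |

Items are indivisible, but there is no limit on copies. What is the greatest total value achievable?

$156

Best value-per-unit is item 4 at 39/5, and filling with it alone uses weight 4×5=20. No mix of the others beats 4×39 = 156.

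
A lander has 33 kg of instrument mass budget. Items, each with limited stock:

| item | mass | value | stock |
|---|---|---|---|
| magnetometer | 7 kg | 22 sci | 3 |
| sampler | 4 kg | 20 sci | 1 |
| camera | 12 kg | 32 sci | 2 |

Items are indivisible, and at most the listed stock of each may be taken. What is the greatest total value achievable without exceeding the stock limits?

98 sci

Best selections within mass 33 and stock limits:
- 3×magnetometer + 1×camera: mass 33, value 98
- 2×magnetometer + 1×sampler + 1×camera: mass 30, value 96
- 3×magnetometer + 1×sampler: mass 25, value 86
Best: 98 sci.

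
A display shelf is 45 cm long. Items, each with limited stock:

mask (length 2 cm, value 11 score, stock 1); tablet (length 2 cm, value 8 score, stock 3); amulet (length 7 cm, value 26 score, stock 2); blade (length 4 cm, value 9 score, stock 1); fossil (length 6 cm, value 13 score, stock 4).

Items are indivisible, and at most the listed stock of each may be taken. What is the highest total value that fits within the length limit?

135 score

Best selections within length 45 and stock limits:
- 1×mask + 3×tablet + 2×amulet + 1×blade + 3×fossil: length 44, value 135
- 1×mask + 2×tablet + 2×amulet + 4×fossil: length 44, value 131
- 3×tablet + 2×amulet + 4×fossil: length 44, value 128
- 1×mask + 2×tablet + 2×amulet + 1×blade + 3×fossil: length 42, value 127
Best: 135 score.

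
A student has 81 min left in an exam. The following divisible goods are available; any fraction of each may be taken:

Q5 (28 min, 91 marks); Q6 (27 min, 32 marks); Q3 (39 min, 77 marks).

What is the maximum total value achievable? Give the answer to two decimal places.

Take in order of value per unit:
- Q5 (91/28 per unit): all 28 → value 91, running total 91.00
- Q3 (77/39 per unit): all 39 → value 77, running total 168.00
- Q6 (32/27 per unit): 14 of 27 → value 14×32/27 = 16.5926, running total 184.59
Total 184.59.

184.59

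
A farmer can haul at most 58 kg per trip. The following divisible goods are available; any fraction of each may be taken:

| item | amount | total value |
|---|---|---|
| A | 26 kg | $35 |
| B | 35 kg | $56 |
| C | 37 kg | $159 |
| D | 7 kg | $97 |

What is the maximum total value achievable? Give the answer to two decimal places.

278.40

Take in order of value per unit:
- D (97/7 per unit): all 7 → value 97, running total 97.00
- C (159/37 per unit): all 37 → value 159, running total 256.00
- B (56/35 per unit): 14 of 35 → value 14×56/35 = 22.4000, running total 278.40
Total 278.40.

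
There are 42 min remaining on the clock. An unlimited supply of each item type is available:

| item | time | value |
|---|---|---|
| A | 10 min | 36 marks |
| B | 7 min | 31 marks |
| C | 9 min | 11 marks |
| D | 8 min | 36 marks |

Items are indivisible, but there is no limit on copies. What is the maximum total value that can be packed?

Best value-per-unit is D at 36/8; filling with it alone gives 5×36 = 180.
Optimal mix: 6×B → time 42, value 186.

186 marks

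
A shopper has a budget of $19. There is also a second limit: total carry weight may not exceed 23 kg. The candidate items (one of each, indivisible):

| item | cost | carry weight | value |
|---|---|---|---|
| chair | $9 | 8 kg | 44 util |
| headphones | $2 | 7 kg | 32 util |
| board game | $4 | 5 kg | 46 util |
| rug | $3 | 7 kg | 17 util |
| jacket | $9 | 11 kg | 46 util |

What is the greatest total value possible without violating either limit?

Feasible sets respecting both limits:
- headphones+board game+jacket: cost 15, carry weight 23, value 124
- chair+headphones+board game: cost 15, carry weight 20, value 122
- board game+rug+jacket: cost 16, carry weight 23, value 109
Best: 124 util.

124 util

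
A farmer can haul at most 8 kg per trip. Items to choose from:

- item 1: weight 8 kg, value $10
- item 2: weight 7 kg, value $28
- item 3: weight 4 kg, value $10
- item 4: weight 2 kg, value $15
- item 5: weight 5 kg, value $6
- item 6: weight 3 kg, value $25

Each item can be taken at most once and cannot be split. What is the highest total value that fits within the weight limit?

This is a 0/1 knapsack; check combinations near the capacity.
- item 4+item 6: weight 2+3=5, value 15+25=40
- item 3+item 6: weight 4+3=7, value 10+25=35
- item 5+item 6: weight 5+3=8, value 6+25=31
Best: $40.

$40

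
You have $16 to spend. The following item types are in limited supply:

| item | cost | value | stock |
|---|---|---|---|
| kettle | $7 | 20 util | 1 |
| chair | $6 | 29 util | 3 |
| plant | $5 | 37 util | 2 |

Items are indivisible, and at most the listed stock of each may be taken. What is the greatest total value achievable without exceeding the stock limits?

103 util

Best selections within cost 16 and stock limits:
- 1×chair + 2×plant: cost 16, value 103
- 2×plant: cost 10, value 74
- 1×chair + 1×plant: cost 11, value 66
- 2×chair: cost 12, value 58
Best: 103 util.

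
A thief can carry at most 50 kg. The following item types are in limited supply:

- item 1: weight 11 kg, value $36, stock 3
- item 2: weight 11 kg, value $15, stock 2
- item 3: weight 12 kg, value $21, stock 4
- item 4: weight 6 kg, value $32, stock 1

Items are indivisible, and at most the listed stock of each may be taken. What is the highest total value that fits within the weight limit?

Best selections within weight 50 and stock limits:
- 3×item 1 + 1×item 2 + 1×item 4: weight 50, value 155
- 3×item 1 + 1×item 4: weight 39, value 140
- 2×item 1 + 2×item 2 + 1×item 4: weight 50, value 134
- 3×item 1 + 1×item 3: weight 45, value 129
Best: $155.

$155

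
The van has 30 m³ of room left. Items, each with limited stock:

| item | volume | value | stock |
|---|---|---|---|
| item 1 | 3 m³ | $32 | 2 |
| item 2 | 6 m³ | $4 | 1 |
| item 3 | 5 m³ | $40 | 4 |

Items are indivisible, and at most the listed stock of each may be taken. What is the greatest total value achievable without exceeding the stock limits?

Top feasible selections:
- 2×item 1 + 4×item 3: volume 26, value 224
- 1×item 1 + 1×item 2 + 4×item 3: volume 29, value 196
Best: $224.

$224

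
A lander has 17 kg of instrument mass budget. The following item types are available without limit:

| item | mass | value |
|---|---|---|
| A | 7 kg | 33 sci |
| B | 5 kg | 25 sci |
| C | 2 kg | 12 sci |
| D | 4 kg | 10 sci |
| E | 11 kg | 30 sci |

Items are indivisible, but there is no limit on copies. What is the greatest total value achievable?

97 sci

Best value-per-unit is C at 12/2; filling with it alone gives 8×12 = 96.
Optimal mix: 1×B + 6×C → mass 17, value 97.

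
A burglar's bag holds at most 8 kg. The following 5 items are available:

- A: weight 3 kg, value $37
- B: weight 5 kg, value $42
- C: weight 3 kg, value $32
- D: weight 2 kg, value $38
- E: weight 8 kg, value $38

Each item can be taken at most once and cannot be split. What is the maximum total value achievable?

Check high-value combinations within 8 kg:
- A+C+D: weight 3+3+2=8, value 37+32+38=107
- B+D: weight 5+2=7, value 42+38=80
- A+B: weight 3+5=8, value 37+42=79
- A+D: weight 3+2=5, value 37+38=75
- B+C: weight 5+3=8, value 42+32=74
Best: $107.

$107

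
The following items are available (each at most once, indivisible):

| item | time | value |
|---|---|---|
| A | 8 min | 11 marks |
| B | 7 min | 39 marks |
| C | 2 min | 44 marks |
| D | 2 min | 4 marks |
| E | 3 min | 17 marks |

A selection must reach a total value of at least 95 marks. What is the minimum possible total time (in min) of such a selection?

12

Subsets with value ≥ 95, sorted by total time:
- B+C+E: time 12, value 100
- B+C+D+E: time 14, value 104
- A+B+C+D: time 19, value 98
- A+B+C+E: time 20, value 111
Minimum time: 12 min.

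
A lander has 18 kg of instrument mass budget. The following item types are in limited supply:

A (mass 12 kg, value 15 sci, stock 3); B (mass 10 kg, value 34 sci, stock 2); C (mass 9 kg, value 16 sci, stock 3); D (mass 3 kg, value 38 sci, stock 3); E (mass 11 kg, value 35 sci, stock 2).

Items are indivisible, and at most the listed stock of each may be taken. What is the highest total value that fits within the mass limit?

Top feasible selections:
- 1×C + 3×D: mass 18, value 130
- 3×D: mass 9, value 114
- 2×D + 1×E: mass 17, value 111
- 1×B + 2×D: mass 16, value 110
Best: 130 sci.

130 sci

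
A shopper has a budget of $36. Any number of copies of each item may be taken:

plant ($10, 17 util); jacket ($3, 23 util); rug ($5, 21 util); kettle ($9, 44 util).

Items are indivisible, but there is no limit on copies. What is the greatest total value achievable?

276 util

Best value-per-unit is jacket at 23/3, and filling with it alone uses cost 12×3=36. No mix of the others beats 12×23 = 276.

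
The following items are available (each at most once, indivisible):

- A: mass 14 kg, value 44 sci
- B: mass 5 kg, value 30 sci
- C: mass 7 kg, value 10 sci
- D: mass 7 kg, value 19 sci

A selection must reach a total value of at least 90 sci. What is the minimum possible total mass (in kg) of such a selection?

26

Subsets with value ≥ 90, sorted by total mass:
- A+B+D: mass 26, value 93
- A+B+C+D: mass 33, value 103
Minimum mass: 26 kg.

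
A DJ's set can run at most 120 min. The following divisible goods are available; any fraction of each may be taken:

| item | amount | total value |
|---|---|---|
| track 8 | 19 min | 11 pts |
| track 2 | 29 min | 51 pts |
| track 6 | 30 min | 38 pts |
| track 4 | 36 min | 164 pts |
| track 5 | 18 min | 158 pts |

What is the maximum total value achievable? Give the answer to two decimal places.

415.05

Take in order of value per unit:
- track 5 (158/18 per unit): all 18 → value 158, running total 158.00
- track 4 (164/36 per unit): all 36 → value 164, running total 322.00
- track 2 (51/29 per unit): all 29 → value 51, running total 373.00
- track 6 (38/30 per unit): all 30 → value 38, running total 411.00
- track 8 (11/19 per unit): 7 of 19 → value 7×11/19 = 4.0526, running total 415.05
Total 415.05.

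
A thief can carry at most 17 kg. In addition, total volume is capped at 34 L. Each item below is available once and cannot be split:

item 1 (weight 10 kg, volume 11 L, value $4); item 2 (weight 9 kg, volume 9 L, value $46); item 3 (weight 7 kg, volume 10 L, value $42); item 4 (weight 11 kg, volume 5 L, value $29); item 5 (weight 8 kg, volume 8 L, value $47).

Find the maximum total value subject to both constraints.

$93

Feasible sets respecting both limits:
- item 2+item 5: weight 17, volume 17, value 93
- item 3+item 5: weight 15, volume 18, value 89
- item 2+item 3: weight 16, volume 19, value 88
- item 5: weight 8, volume 8, value 47
Best: $93.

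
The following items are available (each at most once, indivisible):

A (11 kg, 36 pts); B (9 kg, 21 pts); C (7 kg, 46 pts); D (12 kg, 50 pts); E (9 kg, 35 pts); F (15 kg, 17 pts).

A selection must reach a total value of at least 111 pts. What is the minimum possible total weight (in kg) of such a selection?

27

Subsets with value ≥ 111, sorted by total weight:
- A+C+E: weight 27, value 117
- C+D+E: weight 28, value 131
Minimum weight: 27 kg.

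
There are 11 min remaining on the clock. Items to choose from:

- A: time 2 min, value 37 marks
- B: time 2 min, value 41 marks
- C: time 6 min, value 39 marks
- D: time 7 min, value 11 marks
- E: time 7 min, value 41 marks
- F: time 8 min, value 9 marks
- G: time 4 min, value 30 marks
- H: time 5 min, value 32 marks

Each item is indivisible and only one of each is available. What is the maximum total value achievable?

Check high-value combinations within 11 min:
- A+B+E: time 2+2+7=11, value 37+41+41=119
- A+B+C: time 2+2+6=10, value 37+41+39=117
- A+B+H: time 2+2+5=9, value 37+41+32=110
- A+B+G: time 2+2+4=8, value 37+41+30=108
- B+G+H: time 2+4+5=11, value 41+30+32=103
Best: 119 marks.

119 marks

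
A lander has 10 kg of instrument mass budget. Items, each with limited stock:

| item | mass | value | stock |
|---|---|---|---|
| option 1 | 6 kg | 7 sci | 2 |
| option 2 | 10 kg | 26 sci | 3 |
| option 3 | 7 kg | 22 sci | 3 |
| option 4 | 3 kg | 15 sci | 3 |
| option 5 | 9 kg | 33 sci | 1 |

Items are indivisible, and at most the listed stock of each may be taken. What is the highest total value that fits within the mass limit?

Top feasible selections:
- 3×option 4: mass 9, value 45
- 1×option 3 + 1×option 4: mass 10, value 37
- 1×option 5: mass 9, value 33
- 2×option 4: mass 6, value 30
Best: 45 sci.

45 sci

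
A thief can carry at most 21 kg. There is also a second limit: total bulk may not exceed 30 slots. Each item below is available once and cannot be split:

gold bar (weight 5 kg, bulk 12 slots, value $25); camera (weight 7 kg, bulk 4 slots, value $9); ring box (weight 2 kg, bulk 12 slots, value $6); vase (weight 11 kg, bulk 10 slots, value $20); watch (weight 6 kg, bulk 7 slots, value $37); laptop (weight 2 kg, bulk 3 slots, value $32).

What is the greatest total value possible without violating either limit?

$103

Feasible sets respecting both limits:
- gold bar+camera+watch+laptop: weight 20, bulk 26, value 103
- gold bar+watch+laptop: weight 13, bulk 22, value 94
- vase+watch+laptop: weight 19, bulk 20, value 89
Best: $103.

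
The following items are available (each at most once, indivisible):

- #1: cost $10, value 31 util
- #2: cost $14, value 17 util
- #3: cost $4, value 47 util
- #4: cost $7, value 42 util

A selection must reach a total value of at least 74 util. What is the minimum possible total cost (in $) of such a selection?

Subsets with value ≥ 74, sorted by total cost:
- #3+#4: cost 11, value 89
- #1+#3: cost 14, value 78
- #1+#3+#4: cost 21, value 120
Minimum cost: 11 $.

11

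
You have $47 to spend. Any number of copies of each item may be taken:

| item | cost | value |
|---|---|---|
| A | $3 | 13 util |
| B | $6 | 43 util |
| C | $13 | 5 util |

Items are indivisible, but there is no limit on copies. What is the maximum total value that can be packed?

314 util

Best value-per-unit is B at 43/6; filling with it alone gives 7×43 = 301.
Optimal mix: 1×A + 7×B → cost 45, value 314.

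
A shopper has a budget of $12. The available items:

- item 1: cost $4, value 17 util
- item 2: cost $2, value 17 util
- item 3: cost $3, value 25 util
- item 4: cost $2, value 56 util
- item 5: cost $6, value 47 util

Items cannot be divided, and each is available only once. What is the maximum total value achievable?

Check high-value combinations within $12:
- item 3+item 4+item 5: cost 3+2+6=11, value 25+56+47=128
- item 2+item 4+item 5: cost 2+2+6=10, value 17+56+47=120
- item 1+item 4+item 5: cost 4+2+6=12, value 17+56+47=120
Best: 128 util.

128 util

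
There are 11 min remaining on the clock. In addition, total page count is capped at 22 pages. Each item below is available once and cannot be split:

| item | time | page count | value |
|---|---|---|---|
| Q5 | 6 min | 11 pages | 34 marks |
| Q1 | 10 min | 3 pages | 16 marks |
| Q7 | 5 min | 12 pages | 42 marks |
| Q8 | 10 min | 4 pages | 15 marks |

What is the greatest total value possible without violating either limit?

42 marks

Feasible sets respecting both limits:
- Q7: time 5, page count 12, value 42
- Q5: time 6, page count 11, value 34
- Q1: time 10, page count 3, value 16
Best: 42 marks.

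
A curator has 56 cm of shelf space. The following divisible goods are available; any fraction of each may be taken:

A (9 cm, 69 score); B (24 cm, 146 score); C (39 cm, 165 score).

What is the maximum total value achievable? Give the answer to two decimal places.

312.31

Take in order of value per unit:
- A (69/9 per unit): all 9 → value 69, running total 69.00
- B (146/24 per unit): all 24 → value 146, running total 215.00
- C (165/39 per unit): 23 of 39 → value 23×165/39 = 97.3077, running total 312.31
Total 312.31.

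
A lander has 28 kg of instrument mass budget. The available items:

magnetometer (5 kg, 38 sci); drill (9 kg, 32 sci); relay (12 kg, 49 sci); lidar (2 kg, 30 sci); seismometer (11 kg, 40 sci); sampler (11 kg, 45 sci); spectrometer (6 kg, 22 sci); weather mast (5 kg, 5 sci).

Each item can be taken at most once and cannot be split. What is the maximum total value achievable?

Check high-value combinations within 28 kg:
- magnetometer+drill+relay+lidar: mass 5+9+12+2=28, value 38+32+49+30=149
- magnetometer+drill+lidar+sampler: mass 5+9+2+11=27, value 38+32+30+45=145
- magnetometer+drill+lidar+seismometer: mass 5+9+2+11=27, value 38+32+30+40=140
- magnetometer+relay+lidar+spectrometer: mass 5+12+2+6=25, value 38+49+30+22=139
Best: 149 sci.

149 sci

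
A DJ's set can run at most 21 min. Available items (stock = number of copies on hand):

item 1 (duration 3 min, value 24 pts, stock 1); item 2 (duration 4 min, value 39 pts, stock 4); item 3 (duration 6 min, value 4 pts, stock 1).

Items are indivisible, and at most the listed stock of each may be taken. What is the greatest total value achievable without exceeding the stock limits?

180 pts

Top feasible selections:
- 1×item 1 + 4×item 2: duration 19, value 180
- 4×item 2: duration 16, value 156
- 1×item 1 + 3×item 2 + 1×item 3: duration 21, value 145
Best: 180 pts.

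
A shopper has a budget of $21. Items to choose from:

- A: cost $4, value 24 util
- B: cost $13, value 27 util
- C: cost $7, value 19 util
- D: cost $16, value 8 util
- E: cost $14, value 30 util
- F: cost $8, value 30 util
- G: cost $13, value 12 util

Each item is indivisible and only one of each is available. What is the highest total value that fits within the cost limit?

Check high-value combinations within $21:
- A+C+F: cost 4+7+8=19, value 24+19+30=73
- B+F: cost 13+8=21, value 27+30=57
- A+F: cost 4+8=12, value 24+30=54
- A+E: cost 4+14=18, value 24+30=54
Best: 73 util.

73 util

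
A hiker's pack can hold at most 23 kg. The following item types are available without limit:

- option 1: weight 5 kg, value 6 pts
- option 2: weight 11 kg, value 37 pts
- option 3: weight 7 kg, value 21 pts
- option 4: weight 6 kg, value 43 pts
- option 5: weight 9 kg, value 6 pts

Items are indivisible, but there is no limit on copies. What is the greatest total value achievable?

135 pts

Best value-per-unit is option 4 at 43/6; filling with it alone gives 3×43 = 129.
Optimal mix: 1×option 1 + 3×option 4 → weight 23, value 135.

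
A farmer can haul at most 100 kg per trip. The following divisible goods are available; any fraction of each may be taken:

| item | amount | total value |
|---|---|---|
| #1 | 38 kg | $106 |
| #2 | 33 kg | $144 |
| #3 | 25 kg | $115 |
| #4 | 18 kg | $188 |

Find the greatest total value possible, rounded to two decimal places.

513.95

Take in order of value per unit:
- #4 (188/18 per unit): all 18 → value 188, running total 188.00
- #3 (115/25 per unit): all 25 → value 115, running total 303.00
- #2 (144/33 per unit): all 33 → value 144, running total 447.00
- #1 (106/38 per unit): 24 of 38 → value 24×106/38 = 66.9474, running total 513.95
Total 513.95.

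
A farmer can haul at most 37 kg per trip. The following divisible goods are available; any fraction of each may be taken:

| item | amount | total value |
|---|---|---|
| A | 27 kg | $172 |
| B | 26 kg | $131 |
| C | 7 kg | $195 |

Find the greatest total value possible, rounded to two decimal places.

Take in order of value per unit:
- C (195/7 per unit): all 7 → value 195, running total 195.00
- A (172/27 per unit): all 27 → value 172, running total 367.00
- B (131/26 per unit): 3 of 26 → value 3×131/26 = 15.1154, running total 382.12
Total 382.12.

382.12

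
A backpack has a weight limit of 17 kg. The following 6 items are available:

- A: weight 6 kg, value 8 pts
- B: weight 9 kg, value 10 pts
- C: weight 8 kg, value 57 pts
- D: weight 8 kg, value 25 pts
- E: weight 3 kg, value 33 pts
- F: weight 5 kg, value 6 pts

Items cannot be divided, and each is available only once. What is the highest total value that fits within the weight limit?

Check high-value combinations within 17 kg:
- A+C+E: weight 6+8+3=17, value 8+57+33=98
- C+E+F: weight 8+3+5=16, value 57+33+6=96
- C+E: weight 8+3=11, value 57+33=90
- C+D: weight 8+8=16, value 57+25=82
Best: 98 pts.

98 pts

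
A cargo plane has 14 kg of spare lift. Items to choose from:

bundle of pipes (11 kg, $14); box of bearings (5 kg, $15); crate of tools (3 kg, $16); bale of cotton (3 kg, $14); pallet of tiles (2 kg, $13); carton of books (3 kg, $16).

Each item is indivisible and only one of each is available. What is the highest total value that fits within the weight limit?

$61

This is a 0/1 knapsack; check combinations near the capacity.
- box of bearings+crate of tools+bale of cotton+carton of books: weight 5+3+3+3=14, value 15+16+14+16=61
- box of bearings+crate of tools+pallet of tiles+carton of books: weight 5+3+2+3=13, value 15+16+13+16=60
- crate of tools+bale of cotton+pallet of tiles+carton of books: weight 3+3+2+3=11, value 16+14+13+16=59
- box of bearings+crate of tools+bale of cotton+pallet of tiles: weight 5+3+3+2=13, value 15+16+14+13=58
Best: $61.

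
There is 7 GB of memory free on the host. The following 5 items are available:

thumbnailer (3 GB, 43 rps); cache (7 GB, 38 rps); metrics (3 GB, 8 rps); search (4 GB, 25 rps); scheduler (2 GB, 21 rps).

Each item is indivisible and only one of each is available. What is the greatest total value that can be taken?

This is a 0/1 knapsack; check combinations near the capacity.
- thumbnailer+search: memory 3+4=7, value 43+25=68
- thumbnailer+scheduler: memory 3+2=5, value 43+21=64
- thumbnailer+metrics: memory 3+3=6, value 43+8=51
Best: 68 rps.

68 rps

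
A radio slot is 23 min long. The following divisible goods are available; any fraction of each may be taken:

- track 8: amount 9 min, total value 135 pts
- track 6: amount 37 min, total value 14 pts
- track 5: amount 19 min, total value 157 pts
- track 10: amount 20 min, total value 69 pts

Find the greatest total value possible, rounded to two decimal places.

250.68

Take in order of value per unit:
- track 8 (135/9 per unit): all 9 → value 135, running total 135.00
- track 5 (157/19 per unit): 14 of 19 → value 14×157/19 = 115.6842, running total 250.68
Total 250.68.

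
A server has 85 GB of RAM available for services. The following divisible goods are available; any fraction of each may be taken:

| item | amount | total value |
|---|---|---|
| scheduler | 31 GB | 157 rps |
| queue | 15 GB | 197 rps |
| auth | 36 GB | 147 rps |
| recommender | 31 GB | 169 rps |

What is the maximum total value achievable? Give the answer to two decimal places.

555.67

Take in order of value per unit:
- queue (197/15 per unit): all 15 → value 197, running total 197.00
- recommender (169/31 per unit): all 31 → value 169, running total 366.00
- scheduler (157/31 per unit): all 31 → value 157, running total 523.00
- auth (147/36 per unit): 8 of 36 → value 8×147/36 = 32.6667, running total 555.67
Total 555.67.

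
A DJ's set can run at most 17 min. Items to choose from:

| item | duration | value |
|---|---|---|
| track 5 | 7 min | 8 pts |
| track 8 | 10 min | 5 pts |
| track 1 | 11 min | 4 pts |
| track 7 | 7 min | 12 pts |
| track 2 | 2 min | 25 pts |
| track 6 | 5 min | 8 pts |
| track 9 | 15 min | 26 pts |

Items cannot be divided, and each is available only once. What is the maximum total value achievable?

This is a 0/1 knapsack; check combinations near the capacity.
- track 2+track 9: duration 2+15=17, value 25+26=51
- track 7+track 2+track 6: duration 7+2+5=14, value 12+25+8=45
- track 5+track 7+track 2: duration 7+7+2=16, value 8+12+25=45
Best: 51 pts.

51 pts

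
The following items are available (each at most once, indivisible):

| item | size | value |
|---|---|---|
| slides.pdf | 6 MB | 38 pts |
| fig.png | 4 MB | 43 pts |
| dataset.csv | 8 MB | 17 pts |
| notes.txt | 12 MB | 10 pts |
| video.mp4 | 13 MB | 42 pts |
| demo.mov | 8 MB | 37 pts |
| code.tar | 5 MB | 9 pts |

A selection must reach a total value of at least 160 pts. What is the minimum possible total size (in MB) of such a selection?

Subsets with value ≥ 160, sorted by total size:
- slides.pdf+fig.png+video.mp4+demo.mov: size 31, value 160
- slides.pdf+fig.png+video.mp4+demo.mov+code.tar: size 36, value 169
Minimum size: 31 MB.

31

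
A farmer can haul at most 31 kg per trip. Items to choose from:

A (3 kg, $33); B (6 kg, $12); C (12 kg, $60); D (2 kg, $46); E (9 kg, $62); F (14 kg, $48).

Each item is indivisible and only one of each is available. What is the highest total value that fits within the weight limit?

$201

Check high-value combinations within 31 kg:
- A+C+D+E: weight 3+12+2+9=26, value 33+60+46+62=201
- A+D+E+F: weight 3+2+9+14=28, value 33+46+62+48=189
- A+C+D+F: weight 3+12+2+14=31, value 33+60+46+48=187
- B+C+D+E: weight 6+12+2+9=29, value 12+60+46+62=180
- C+D+E: weight 12+2+9=23, value 60+46+62=168
Best: $201.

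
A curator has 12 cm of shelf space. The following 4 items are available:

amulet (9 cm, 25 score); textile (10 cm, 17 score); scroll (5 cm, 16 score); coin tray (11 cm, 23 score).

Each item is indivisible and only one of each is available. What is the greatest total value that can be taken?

25 score

This is a 0/1 knapsack; check combinations near the capacity.
- amulet: length 9, value 25
- coin tray: length 11, value 23
- textile: length 10, value 17
- scroll: length 5, value 16
Best: 25 score.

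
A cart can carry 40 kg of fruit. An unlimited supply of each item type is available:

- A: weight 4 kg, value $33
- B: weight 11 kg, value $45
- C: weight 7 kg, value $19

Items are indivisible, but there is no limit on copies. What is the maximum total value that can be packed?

$330

Best value-per-unit is A at 33/4, and filling with it alone uses weight 10×4=40. No mix of the others beats 10×33 = 330.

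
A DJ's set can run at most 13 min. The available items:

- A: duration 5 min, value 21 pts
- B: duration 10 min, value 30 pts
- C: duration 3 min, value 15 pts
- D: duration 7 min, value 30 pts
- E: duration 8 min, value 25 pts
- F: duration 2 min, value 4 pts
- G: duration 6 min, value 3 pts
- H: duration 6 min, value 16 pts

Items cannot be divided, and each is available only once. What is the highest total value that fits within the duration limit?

51 pts

This is a 0/1 knapsack; check combinations near the capacity.
- A+D: duration 5+7=12, value 21+30=51
- C+D+F: duration 3+7+2=12, value 15+30+4=49
- A+E: duration 5+8=13, value 21+25=46
Best: 51 pts.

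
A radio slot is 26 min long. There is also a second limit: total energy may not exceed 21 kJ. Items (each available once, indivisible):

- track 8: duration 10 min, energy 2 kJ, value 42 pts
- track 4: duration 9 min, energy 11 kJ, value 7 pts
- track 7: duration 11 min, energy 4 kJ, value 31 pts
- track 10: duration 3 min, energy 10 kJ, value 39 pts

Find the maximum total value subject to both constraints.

Feasible sets respecting both limits:
- track 8+track 7+track 10: duration 24, energy 16, value 112
- track 8+track 10: duration 13, energy 12, value 81
- track 8+track 7: duration 21, energy 6, value 73
Best: 112 pts.

112 pts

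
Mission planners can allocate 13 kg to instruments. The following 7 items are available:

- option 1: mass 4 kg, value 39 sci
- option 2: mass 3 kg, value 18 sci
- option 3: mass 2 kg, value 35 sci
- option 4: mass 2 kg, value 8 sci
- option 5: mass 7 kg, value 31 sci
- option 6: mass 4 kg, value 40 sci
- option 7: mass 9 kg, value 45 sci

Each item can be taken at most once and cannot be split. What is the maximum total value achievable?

132 sci

Check high-value combinations within 13 kg:
- option 1+option 2+option 3+option 6: mass 4+3+2+4=13, value 39+18+35+40=132
- option 1+option 3+option 4+option 6: mass 4+2+2+4=12, value 39+35+8+40=122
- option 1+option 3+option 6: mass 4+2+4=10, value 39+35+40=114
- option 3+option 5+option 6: mass 2+7+4=13, value 35+31+40=106
- option 1+option 3+option 5: mass 4+2+7=13, value 39+35+31=105
Best: 132 sci.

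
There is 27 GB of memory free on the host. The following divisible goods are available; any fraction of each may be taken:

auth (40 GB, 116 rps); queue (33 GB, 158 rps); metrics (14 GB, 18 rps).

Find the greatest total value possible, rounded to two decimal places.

129.27

Take in order of value per unit:
- queue (158/33 per unit): 27 of 33 → value 27×158/33 = 129.2727, running total 129.27
Total 129.27.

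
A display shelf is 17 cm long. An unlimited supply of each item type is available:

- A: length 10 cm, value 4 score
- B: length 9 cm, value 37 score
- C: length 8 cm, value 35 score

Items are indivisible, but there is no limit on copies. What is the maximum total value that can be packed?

72 score

Best value-per-unit is C at 35/8; filling with it alone gives 2×35 = 70.
Optimal mix: 1×B + 1×C → length 17, value 72.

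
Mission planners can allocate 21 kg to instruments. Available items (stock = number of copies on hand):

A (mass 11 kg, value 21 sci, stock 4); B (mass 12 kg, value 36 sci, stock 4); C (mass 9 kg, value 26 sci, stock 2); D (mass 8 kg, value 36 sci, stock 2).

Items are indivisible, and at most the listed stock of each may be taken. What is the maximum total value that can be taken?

72 sci

Top feasible selections:
- 2×D: mass 16, value 72
- 1×B + 1×D: mass 20, value 72
Best: 72 sci.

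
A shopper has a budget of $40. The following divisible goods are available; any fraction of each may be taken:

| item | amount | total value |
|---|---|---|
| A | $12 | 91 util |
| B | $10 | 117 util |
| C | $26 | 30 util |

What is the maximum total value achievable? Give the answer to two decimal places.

Take in order of value per unit:
- B (117/10 per unit): all 10 → value 117, running total 117.00
- A (91/12 per unit): all 12 → value 91, running total 208.00
- C (30/26 per unit): 18 of 26 → value 18×30/26 = 20.7692, running total 228.77
Total 228.77.

228.77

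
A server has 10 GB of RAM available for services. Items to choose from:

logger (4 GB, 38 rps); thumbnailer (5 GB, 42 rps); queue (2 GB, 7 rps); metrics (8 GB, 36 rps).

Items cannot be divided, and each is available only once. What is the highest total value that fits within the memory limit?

80 rps

Check high-value combinations within 10 GB:
- logger+thumbnailer: memory 4+5=9, value 38+42=80
- thumbnailer+queue: memory 5+2=7, value 42+7=49
- logger+queue: memory 4+2=6, value 38+7=45
- queue+metrics: memory 2+8=10, value 7+36=43
- thumbnailer: memory 5, value 42
Best: 80 rps.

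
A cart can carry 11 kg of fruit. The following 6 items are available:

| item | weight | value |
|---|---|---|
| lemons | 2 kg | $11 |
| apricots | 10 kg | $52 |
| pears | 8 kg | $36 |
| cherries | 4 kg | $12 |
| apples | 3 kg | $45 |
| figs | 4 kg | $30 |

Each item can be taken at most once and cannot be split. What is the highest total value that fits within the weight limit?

Check high-value combinations within 11 kg:
- cherries+apples+figs: weight 4+3+4=11, value 12+45+30=87
- lemons+apples+figs: weight 2+3+4=9, value 11+45+30=86
- pears+apples: weight 8+3=11, value 36+45=81
- apples+figs: weight 3+4=7, value 45+30=75
- lemons+cherries+apples: weight 2+4+3=9, value 11+12+45=68
Best: $87.

$87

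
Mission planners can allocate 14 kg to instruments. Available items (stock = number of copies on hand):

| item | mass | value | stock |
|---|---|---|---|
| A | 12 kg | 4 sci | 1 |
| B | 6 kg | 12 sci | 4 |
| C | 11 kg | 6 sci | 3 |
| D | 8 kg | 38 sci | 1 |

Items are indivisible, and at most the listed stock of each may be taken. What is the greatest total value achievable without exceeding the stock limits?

50 sci

Best selections within mass 14 and stock limits:
- 1×B + 1×D: mass 14, value 50
- 1×D: mass 8, value 38
Best: 50 sci.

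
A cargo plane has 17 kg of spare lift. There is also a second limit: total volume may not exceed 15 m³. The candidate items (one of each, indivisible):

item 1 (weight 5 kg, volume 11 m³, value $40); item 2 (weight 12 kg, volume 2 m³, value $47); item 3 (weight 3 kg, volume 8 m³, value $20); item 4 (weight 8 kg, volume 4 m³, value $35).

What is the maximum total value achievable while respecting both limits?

$87

Feasible sets respecting both limits:
- item 1+item 2: weight 17, volume 13, value 87
- item 1+item 4: weight 13, volume 15, value 75
- item 2+item 3: weight 15, volume 10, value 67
- item 3+item 4: weight 11, volume 12, value 55
Best: $87.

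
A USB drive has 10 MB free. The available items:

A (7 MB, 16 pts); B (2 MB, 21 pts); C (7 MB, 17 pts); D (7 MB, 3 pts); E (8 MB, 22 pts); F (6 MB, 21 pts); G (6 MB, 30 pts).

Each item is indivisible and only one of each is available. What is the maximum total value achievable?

Check high-value combinations within 10 MB:
- B+G: size 2+6=8, value 21+30=51
- B+E: size 2+8=10, value 21+22=43
- B+F: size 2+6=8, value 21+21=42
Best: 51 pts.

51 pts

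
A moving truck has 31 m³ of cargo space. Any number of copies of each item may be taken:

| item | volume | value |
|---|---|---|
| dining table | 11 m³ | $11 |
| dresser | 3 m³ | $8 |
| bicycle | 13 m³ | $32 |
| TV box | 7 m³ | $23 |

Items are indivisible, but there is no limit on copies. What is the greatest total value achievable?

$100

Best value-per-unit is TV box at 23/7; filling with it alone gives 4×23 = 92.
Optimal mix: 1×dresser + 4×TV box → volume 31, value 100.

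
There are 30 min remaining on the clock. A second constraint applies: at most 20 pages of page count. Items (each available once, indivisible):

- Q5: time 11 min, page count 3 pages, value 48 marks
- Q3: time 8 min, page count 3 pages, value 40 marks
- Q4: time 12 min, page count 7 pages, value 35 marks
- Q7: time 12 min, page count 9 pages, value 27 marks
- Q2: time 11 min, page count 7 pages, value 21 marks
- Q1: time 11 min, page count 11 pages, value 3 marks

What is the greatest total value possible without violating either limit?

Feasible sets respecting both limits:
- Q5+Q3+Q2: time 30, page count 13, value 109
- Q5+Q3+Q1: time 30, page count 17, value 91
- Q5+Q3: time 19, page count 6, value 88
- Q5+Q4: time 23, page count 10, value 83
Best: 109 marks.

109 marks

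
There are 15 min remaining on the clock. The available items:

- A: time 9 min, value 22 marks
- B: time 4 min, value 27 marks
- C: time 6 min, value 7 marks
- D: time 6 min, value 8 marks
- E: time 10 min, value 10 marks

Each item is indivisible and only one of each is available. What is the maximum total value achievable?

Check high-value combinations within 15 min:
- A+B: time 9+4=13, value 22+27=49
- B+E: time 4+10=14, value 27+10=37
- B+D: time 4+6=10, value 27+8=35
Best: 49 marks.

49 marks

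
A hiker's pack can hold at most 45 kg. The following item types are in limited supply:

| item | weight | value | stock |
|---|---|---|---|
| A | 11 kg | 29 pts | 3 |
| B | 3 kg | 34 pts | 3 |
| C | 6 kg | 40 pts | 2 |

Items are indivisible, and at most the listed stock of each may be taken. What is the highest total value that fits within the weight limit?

240 pts

Top feasible selections:
- 2×A + 3×B + 2×C: weight 43, value 240
- 1×A + 3×B + 2×C: weight 32, value 211
- 2×A + 2×B + 2×C: weight 40, value 206
Best: 240 pts.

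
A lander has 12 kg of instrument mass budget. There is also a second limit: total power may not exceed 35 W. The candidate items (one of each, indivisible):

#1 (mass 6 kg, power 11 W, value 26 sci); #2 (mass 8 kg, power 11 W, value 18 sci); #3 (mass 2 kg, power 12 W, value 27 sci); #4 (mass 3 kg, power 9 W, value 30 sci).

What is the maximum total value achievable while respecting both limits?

83 sci

Feasible sets respecting both limits:
- #1+#3+#4: mass 11, power 32, value 83
- #3+#4: mass 5, power 21, value 57
- #1+#4: mass 9, power 20, value 56
- #1+#3: mass 8, power 23, value 53
Best: 83 sci.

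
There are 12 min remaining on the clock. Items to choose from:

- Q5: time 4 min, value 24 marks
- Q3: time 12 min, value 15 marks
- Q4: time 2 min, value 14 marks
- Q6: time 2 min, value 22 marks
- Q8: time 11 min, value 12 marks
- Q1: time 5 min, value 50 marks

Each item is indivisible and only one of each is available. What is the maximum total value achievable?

Check high-value combinations within 12 min:
- Q5+Q6+Q1: time 4+2+5=11, value 24+22+50=96
- Q5+Q4+Q1: time 4+2+5=11, value 24+14+50=88
- Q4+Q6+Q1: time 2+2+5=9, value 14+22+50=86
- Q5+Q1: time 4+5=9, value 24+50=74
Best: 96 marks.

96 marks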